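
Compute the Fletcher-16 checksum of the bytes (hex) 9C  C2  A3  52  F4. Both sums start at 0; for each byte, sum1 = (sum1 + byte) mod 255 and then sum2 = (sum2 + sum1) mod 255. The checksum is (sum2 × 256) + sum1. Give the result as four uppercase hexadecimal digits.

Running sums (mod 255):
  after byte 0 (9C): sum1=156, sum2=156
  after byte 1 (C2): sum1=95, sum2=251
  after byte 2 (A3): sum1=3, sum2=254
  after byte 3 (52): sum1=85, sum2=84
  after byte 4 (F4): sum1=74, sum2=158
Checksum = sum2·256 + sum1 = 158·256 + 74 = 40522 = 0x9E4A.

9E4A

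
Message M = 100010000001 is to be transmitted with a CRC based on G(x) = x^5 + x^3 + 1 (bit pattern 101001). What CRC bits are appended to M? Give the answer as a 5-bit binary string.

Append 5 zeros: 10001000000100000. Divide by 101001 (XOR where the leading bit is 1):
  pos 0: 100010 XOR 101001 = 001011
  pos 2: 101100 XOR 101001 = 000101
  pos 5: 101000 XOR 101001 = 000001
  pos 10: 110000 XOR 101001 = 011001
  pos 11: 110010 XOR 101001 = 011011
Remainder (last 5 bits) = 11011. This is the CRC / FCS.

11011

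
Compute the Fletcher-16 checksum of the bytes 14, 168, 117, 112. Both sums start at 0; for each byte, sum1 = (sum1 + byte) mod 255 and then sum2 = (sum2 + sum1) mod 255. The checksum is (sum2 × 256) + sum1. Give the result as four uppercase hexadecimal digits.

Running sums (mod 255):
  after byte 0 (14): sum1=14, sum2=14
  after byte 1 (168): sum1=182, sum2=196
  after byte 2 (117): sum1=44, sum2=240
  after byte 3 (112): sum1=156, sum2=141
Checksum = sum2·256 + sum1 = 141·256 + 156 = 36252 = 0x8D9C.

8D9C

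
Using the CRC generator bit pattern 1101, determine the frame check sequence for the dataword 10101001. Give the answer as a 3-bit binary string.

Append 3 zeros: 10101001000. Divide by 1101 (XOR where the leading bit is 1):
  pos 0: 1010 XOR 1101 = 0111
  pos 1: 1111 XOR 1101 = 0010
  pos 3: 1000 XOR 1101 = 0101
  pos 4: 1011 XOR 1101 = 0110
  pos 5: 1100 XOR 1101 = 0001
Remainder (last 3 bits) = 100. This is the CRC / FCS.

100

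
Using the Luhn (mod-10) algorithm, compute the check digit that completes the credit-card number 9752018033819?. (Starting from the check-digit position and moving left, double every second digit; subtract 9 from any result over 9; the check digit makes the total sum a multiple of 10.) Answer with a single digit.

Partial digits right→left: 9 1 8 3 3 0 8 1 0 2 5 7 9
Double every second digit counting from the check-digit position (so the 1st, 3rd, 5th, ... of the partial from the right).
  doubled (with −9 where >9): 9 7 6 7 0 1 9 → sum 39
  kept as-is: 1 3 0 1 2 7 → sum 14
Total = 39 + 14 = 53.
Check digit = (10 − (53 mod 10)) mod 10 = 7.

7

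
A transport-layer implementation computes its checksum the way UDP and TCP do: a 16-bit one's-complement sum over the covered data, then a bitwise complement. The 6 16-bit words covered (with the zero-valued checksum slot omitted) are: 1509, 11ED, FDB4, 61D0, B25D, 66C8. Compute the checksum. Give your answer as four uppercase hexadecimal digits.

605E

One's-complement addition (fold any carry out of bit 15 back into bit 0):
  0x1509 + 0x11ED = 0x026F6
  0x26F6 + 0xFDB4 = 0x124AA → wrap carry → 0x24AB
  0x24AB + 0x61D0 = 0x0867B
  0x867B + 0xB25D = 0x138D8 → wrap carry → 0x38D9
  0x38D9 + 0x66C8 = 0x09FA1
One's-complement sum = 0x9FA1.
Checksum = ~0x9FA1 & 0xFFFF = 0x605E.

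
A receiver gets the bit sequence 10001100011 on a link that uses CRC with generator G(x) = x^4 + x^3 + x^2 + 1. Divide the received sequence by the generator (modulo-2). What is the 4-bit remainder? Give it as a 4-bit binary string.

Modulo-2 division of 10001100011 by 11101:
  pos 0: 10001 XOR 11101 = 01100
  pos 1: 11001 XOR 11101 = 00100
  pos 3: 10000 XOR 11101 = 01101
  pos 4: 11010 XOR 11101 = 00111
  pos 6: 11111 XOR 11101 = 00010
Remainder = 0010 (nonzero — an error is detected).

0010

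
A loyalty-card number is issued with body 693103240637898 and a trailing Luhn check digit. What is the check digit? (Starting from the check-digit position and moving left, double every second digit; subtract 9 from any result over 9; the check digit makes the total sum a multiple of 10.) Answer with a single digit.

Partial digits right→left: 8 9 8 7 3 6 0 4 2 3 0 1 3 9 6
Double every second digit counting from the check-digit position (so the 1st, 3rd, 5th, ... of the partial from the right).
  doubled (with −9 where >9): 7 7 6 0 4 0 6 3 → sum 33
  kept as-is: 9 7 6 4 3 1 9 → sum 39
Total = 33 + 39 = 72.
Check digit = (10 − (72 mod 10)) mod 10 = 8.

8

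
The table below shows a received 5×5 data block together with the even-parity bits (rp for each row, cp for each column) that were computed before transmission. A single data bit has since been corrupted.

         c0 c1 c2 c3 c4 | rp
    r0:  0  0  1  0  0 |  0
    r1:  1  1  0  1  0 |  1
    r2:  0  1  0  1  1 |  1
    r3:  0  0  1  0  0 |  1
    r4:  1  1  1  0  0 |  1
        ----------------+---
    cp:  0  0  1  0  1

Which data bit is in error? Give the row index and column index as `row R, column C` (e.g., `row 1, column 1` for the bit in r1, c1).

Recompute each row's even parity and compare to rp:
  r0: data parity 1, sent rp 0 → mismatch
  r1: data parity 1, sent rp 1 → ok
  r2: data parity 1, sent rp 1 → ok
  r3: data parity 1, sent rp 1 → ok
  r4: data parity 1, sent rp 1 → ok
Recompute each column's even parity and compare to cp:
  c0: data parity 0, sent cp 0 → ok
  c1: data parity 1, sent cp 0 → mismatch
  c2: data parity 1, sent cp 1 → ok
  c3: data parity 0, sent cp 0 → ok
  c4: data parity 1, sent cp 1 → ok
Exactly one row (r0) and one column (c1) fail → the flipped bit is at their intersection.

row 0, column 1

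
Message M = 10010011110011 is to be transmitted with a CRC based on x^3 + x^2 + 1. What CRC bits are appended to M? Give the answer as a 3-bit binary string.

010

Append 3 zeros: 10010011110011000. Divide by 1101 (XOR where the leading bit is 1):
  pos 0: 1001 XOR 1101 = 0100
  pos 1: 1000 XOR 1101 = 0101
  pos 2: 1010 XOR 1101 = 0111
  pos 3: 1111 XOR 1101 = 0010
  pos 5: 1011 XOR 1101 = 0110
  pos 6: 1101 XOR 1101 = 0000
  pos 12: 1100 XOR 1101 = 0001
Remainder (last 3 bits) = 010. This is the CRC / FCS.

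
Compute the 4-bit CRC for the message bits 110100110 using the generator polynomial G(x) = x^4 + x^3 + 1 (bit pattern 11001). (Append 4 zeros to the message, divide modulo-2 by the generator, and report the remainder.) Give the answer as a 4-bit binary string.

1111

Append 4 zeros: 1101001100000. Divide by 11001 (XOR where the leading bit is 1):
  pos 0: 11010 XOR 11001 = 00011
  pos 3: 11011 XOR 11001 = 00010
  pos 6: 10000 XOR 11001 = 01001
  pos 7: 10010 XOR 11001 = 01011
  pos 8: 10110 XOR 11001 = 01111
Remainder (last 4 bits) = 1111. This is the CRC / FCS.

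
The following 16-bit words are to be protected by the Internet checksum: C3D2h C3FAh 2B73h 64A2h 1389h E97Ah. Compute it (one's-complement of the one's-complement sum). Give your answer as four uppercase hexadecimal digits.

EB18

One's-complement addition (fold any carry out of bit 15 back into bit 0):
  0xC3D2 + 0xC3FA = 0x187CC → wrap carry → 0x87CD
  0x87CD + 0x2B73 = 0x0B340
  0xB340 + 0x64A2 = 0x117E2 → wrap carry → 0x17E3
  0x17E3 + 0x1389 = 0x02B6C
  0x2B6C + 0xE97A = 0x114E6 → wrap carry → 0x14E7
One's-complement sum = 0x14E7.
Checksum = ~0x14E7 & 0xFFFF = 0xEB18.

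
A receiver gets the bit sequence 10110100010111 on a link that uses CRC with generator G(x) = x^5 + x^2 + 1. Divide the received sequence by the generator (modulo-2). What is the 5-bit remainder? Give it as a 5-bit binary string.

Modulo-2 division of 10110100010111 by 100101:
  pos 0: 101101 XOR 100101 = 001000
  pos 2: 100000 XOR 100101 = 000101
  pos 5: 101010 XOR 100101 = 001111
  pos 7: 111111 XOR 100101 = 011010
  pos 8: 110101 XOR 100101 = 010000
Remainder = 10000 (nonzero — an error is detected).

10000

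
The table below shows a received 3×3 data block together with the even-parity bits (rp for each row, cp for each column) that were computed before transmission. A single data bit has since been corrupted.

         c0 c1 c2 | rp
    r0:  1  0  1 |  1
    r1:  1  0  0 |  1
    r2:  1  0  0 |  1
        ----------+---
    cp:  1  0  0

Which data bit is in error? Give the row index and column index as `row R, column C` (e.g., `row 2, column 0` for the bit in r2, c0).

row 0, column 2

Recompute each row's even parity and compare to rp:
  r0: data parity 0, sent rp 1 → mismatch
  r1: data parity 1, sent rp 1 → ok
  r2: data parity 1, sent rp 1 → ok
Recompute each column's even parity and compare to cp:
  c0: data parity 1, sent cp 1 → ok
  c1: data parity 0, sent cp 0 → ok
  c2: data parity 1, sent cp 0 → mismatch
Exactly one row (r0) and one column (c2) fail → the flipped bit is at their intersection.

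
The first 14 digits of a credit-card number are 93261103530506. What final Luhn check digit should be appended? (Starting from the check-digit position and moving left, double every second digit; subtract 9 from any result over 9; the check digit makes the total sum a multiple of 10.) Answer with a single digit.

6

Partial digits right→left: 6 0 5 0 3 5 3 0 1 1 6 2 3 9
Double every second digit counting from the check-digit position (so the 1st, 3rd, 5th, ... of the partial from the right).
  doubled (with −9 where >9): 3 1 6 6 2 3 6 → sum 27
  kept as-is: 0 0 5 0 1 2 9 → sum 17
Total = 27 + 17 = 44.
Check digit = (10 − (44 mod 10)) mod 10 = 6.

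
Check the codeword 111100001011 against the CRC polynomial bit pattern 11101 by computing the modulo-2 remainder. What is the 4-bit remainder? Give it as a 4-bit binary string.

1000

Modulo-2 division of 111100001011 by 11101:
  pos 0: 11110 XOR 11101 = 00011
  pos 3: 11000 XOR 11101 = 00101
  pos 5: 10110 XOR 11101 = 01011
  pos 6: 10111 XOR 11101 = 01010
  pos 7: 10101 XOR 11101 = 01000
Remainder = 1000 (nonzero — an error is detected).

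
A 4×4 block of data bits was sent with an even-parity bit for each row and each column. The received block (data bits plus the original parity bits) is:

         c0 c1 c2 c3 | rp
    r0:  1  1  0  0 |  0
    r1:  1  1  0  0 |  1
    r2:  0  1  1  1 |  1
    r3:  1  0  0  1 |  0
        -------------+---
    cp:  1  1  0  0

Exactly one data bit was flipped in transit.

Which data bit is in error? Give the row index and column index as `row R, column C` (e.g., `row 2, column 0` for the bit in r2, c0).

Recompute each row's even parity and compare to rp:
  r0: data parity 0, sent rp 0 → ok
  r1: data parity 0, sent rp 1 → mismatch
  r2: data parity 1, sent rp 1 → ok
  r3: data parity 0, sent rp 0 → ok
Recompute each column's even parity and compare to cp:
  c0: data parity 1, sent cp 1 → ok
  c1: data parity 1, sent cp 1 → ok
  c2: data parity 1, sent cp 0 → mismatch
  c3: data parity 0, sent cp 0 → ok
Exactly one row (r1) and one column (c2) fail → the flipped bit is at their intersection.

row 1, column 2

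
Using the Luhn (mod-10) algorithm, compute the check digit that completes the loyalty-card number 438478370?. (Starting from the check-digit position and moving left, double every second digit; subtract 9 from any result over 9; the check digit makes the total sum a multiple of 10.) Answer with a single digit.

2

Partial digits right→left: 0 7 3 8 7 4 8 3 4
Double every second digit counting from the check-digit position (so the 1st, 3rd, 5th, ... of the partial from the right).
  doubled (with −9 where >9): 0 6 5 7 8 → sum 26
  kept as-is: 7 8 4 3 → sum 22
Total = 26 + 22 = 48.
Check digit = (10 − (48 mod 10)) mod 10 = 2.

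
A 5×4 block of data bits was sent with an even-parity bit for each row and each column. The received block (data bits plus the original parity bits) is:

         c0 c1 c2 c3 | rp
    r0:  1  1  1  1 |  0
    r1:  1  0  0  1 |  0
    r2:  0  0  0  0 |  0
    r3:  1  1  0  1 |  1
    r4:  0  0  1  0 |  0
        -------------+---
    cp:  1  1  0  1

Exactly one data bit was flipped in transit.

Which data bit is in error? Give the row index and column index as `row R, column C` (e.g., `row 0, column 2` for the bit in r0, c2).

Recompute each row's even parity and compare to rp:
  r0: data parity 0, sent rp 0 → ok
  r1: data parity 0, sent rp 0 → ok
  r2: data parity 0, sent rp 0 → ok
  r3: data parity 1, sent rp 1 → ok
  r4: data parity 1, sent rp 0 → mismatch
Recompute each column's even parity and compare to cp:
  c0: data parity 1, sent cp 1 → ok
  c1: data parity 0, sent cp 1 → mismatch
  c2: data parity 0, sent cp 0 → ok
  c3: data parity 1, sent cp 1 → ok
Exactly one row (r4) and one column (c1) fail → the flipped bit is at their intersection.

row 4, column 1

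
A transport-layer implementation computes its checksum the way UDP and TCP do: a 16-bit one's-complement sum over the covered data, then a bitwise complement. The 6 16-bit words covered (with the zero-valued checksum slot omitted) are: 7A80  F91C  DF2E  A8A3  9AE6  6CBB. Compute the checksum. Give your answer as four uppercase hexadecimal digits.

FCED

One's-complement addition (fold any carry out of bit 15 back into bit 0):
  0x7A80 + 0xF91C = 0x1739C → wrap carry → 0x739D
  0x739D + 0xDF2E = 0x152CB → wrap carry → 0x52CC
  0x52CC + 0xA8A3 = 0x0FB6F
  0xFB6F + 0x9AE6 = 0x19655 → wrap carry → 0x9656
  0x9656 + 0x6CBB = 0x10311 → wrap carry → 0x0312
One's-complement sum = 0x0312.
Checksum = ~0x0312 & 0xFFFF = 0xFCED.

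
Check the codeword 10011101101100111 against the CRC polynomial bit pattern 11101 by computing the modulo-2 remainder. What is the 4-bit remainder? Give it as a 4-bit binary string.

Modulo-2 division of 10011101101100111 by 11101:
  pos 0: 10011 XOR 11101 = 01110
  pos 1: 11101 XOR 11101 = 00000
  pos 7: 11011 XOR 11101 = 00110
  pos 9: 11000 XOR 11101 = 00101
  pos 11: 10111 XOR 11101 = 01010
  pos 12: 10101 XOR 11101 = 01000
Remainder = 1000 (nonzero — an error is detected).

1000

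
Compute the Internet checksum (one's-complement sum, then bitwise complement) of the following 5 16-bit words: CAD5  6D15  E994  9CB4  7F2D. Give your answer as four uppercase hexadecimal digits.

C29D

One's-complement addition (fold any carry out of bit 15 back into bit 0):
  0xCAD5 + 0x6D15 = 0x137EA → wrap carry → 0x37EB
  0x37EB + 0xE994 = 0x1217F → wrap carry → 0x2180
  0x2180 + 0x9CB4 = 0x0BE34
  0xBE34 + 0x7F2D = 0x13D61 → wrap carry → 0x3D62
One's-complement sum = 0x3D62.
Checksum = ~0x3D62 & 0xFFFF = 0xC29D.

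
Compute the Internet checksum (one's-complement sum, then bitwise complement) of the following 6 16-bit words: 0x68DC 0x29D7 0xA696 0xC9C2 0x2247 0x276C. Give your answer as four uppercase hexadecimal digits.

B33F

One's-complement addition (fold any carry out of bit 15 back into bit 0):
  0x68DC + 0x29D7 = 0x092B3
  0x92B3 + 0xA696 = 0x13949 → wrap carry → 0x394A
  0x394A + 0xC9C2 = 0x1030C → wrap carry → 0x030D
  0x030D + 0x2247 = 0x02554
  0x2554 + 0x276C = 0x04CC0
One's-complement sum = 0x4CC0.
Checksum = ~0x4CC0 & 0xFFFF = 0xB33F.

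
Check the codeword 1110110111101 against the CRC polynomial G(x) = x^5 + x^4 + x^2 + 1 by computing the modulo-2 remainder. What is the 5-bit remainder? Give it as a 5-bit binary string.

00000

Modulo-2 division of 1110110111101 by 110101:
  pos 0: 111011 XOR 110101 = 001110
  pos 2: 111001 XOR 110101 = 001100
  pos 4: 110011 XOR 110101 = 000110
  pos 7: 110101 XOR 110101 = 000000
Remainder = 00000 (zero — the frame passes the CRC check).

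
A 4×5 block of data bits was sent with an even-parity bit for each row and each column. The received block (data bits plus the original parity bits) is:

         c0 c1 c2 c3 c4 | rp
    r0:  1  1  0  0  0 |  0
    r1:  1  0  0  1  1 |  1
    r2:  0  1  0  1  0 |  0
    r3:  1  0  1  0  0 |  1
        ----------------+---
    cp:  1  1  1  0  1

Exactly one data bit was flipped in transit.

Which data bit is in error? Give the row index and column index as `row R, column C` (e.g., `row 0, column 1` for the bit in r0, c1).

Recompute each row's even parity and compare to rp:
  r0: data parity 0, sent rp 0 → ok
  r1: data parity 1, sent rp 1 → ok
  r2: data parity 0, sent rp 0 → ok
  r3: data parity 0, sent rp 1 → mismatch
Recompute each column's even parity and compare to cp:
  c0: data parity 1, sent cp 1 → ok
  c1: data parity 0, sent cp 1 → mismatch
  c2: data parity 1, sent cp 1 → ok
  c3: data parity 0, sent cp 0 → ok
  c4: data parity 1, sent cp 1 → ok
Exactly one row (r3) and one column (c1) fail → the flipped bit is at their intersection.

row 3, column 1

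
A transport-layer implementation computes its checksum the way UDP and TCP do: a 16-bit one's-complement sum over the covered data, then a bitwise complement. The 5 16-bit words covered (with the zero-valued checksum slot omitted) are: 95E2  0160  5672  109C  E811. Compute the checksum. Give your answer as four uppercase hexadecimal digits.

199D

One's-complement addition (fold any carry out of bit 15 back into bit 0):
  0x95E2 + 0x0160 = 0x09742
  0x9742 + 0x5672 = 0x0EDB4
  0xEDB4 + 0x109C = 0x0FE50
  0xFE50 + 0xE811 = 0x1E661 → wrap carry → 0xE662
One's-complement sum = 0xE662.
Checksum = ~0xE662 & 0xFFFF = 0x199D.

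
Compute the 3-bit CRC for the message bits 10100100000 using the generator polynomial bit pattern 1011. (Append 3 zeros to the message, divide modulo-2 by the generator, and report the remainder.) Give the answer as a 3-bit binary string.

001

Append 3 zeros: 10100100000000. Divide by 1011 (XOR where the leading bit is 1):
  pos 0: 1010 XOR 1011 = 0001
  pos 3: 1010 XOR 1011 = 0001
  pos 6: 1000 XOR 1011 = 0011
  pos 8: 1100 XOR 1011 = 0111
  pos 9: 1110 XOR 1011 = 0101
  pos 10: 1010 XOR 1011 = 0001
Remainder (last 3 bits) = 001. This is the CRC / FCS.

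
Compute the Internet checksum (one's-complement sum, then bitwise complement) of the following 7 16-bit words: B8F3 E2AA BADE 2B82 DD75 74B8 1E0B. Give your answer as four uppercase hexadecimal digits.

0DC7

One's-complement addition (fold any carry out of bit 15 back into bit 0):
  0xB8F3 + 0xE2AA = 0x19B9D → wrap carry → 0x9B9E
  0x9B9E + 0xBADE = 0x1567C → wrap carry → 0x567D
  0x567D + 0x2B82 = 0x081FF
  0x81FF + 0xDD75 = 0x15F74 → wrap carry → 0x5F75
  0x5F75 + 0x74B8 = 0x0D42D
  0xD42D + 0x1E0B = 0x0F238
One's-complement sum = 0xF238.
Checksum = ~0xF238 & 0xFFFF = 0x0DC7.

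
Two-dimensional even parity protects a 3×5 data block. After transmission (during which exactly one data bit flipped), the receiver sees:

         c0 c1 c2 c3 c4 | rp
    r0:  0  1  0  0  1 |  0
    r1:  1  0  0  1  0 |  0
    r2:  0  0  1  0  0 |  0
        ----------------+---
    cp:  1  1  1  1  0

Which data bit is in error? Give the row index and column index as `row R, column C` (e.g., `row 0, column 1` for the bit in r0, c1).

Recompute each row's even parity and compare to rp:
  r0: data parity 0, sent rp 0 → ok
  r1: data parity 0, sent rp 0 → ok
  r2: data parity 1, sent rp 0 → mismatch
Recompute each column's even parity and compare to cp:
  c0: data parity 1, sent cp 1 → ok
  c1: data parity 1, sent cp 1 → ok
  c2: data parity 1, sent cp 1 → ok
  c3: data parity 1, sent cp 1 → ok
  c4: data parity 1, sent cp 0 → mismatch
Exactly one row (r2) and one column (c4) fail → the flipped bit is at their intersection.

row 2, column 4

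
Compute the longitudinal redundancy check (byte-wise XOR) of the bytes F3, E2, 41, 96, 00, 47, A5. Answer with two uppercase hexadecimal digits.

24

XOR the bytes together:
  start with 0xF3
  0xF3 ⊕ 0xE2 = 0x11
  0x11 ⊕ 0x41 = 0x50
  0x50 ⊕ 0x96 = 0xC6
  0xC6 ⊕ 0x00 = 0xC6
  0xC6 ⊕ 0x47 = 0x81
  0x81 ⊕ 0xA5 = 0x24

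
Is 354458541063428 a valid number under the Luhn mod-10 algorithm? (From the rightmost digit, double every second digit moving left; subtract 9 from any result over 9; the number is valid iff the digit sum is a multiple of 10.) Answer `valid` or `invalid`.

valid

From the right, keep odd positions and double even positions (subtract 9 from any doubled value over 9):
  doubled (positions 2,4,...): 4 6 0 8 7 8 1 → sum 34
  kept (positions 1,3,...): 8 4 6 1 5 5 4 3 → sum 36
Total = 70.
70 mod 10 = 0, so the number is valid.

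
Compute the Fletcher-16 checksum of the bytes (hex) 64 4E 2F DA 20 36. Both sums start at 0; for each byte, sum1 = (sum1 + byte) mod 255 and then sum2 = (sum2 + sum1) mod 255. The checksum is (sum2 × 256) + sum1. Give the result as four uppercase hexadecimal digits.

Running sums (mod 255):
  after byte 0 (64): sum1=100, sum2=100
  after byte 1 (4E): sum1=178, sum2=23
  after byte 2 (2F): sum1=225, sum2=248
  after byte 3 (DA): sum1=188, sum2=181
  after byte 4 (20): sum1=220, sum2=146
  after byte 5 (36): sum1=19, sum2=165
Checksum = sum2·256 + sum1 = 165·256 + 19 = 42259 = 0xA513.

A513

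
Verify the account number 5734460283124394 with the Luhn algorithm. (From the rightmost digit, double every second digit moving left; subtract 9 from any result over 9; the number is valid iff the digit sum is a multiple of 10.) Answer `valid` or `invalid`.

invalid

From the right, keep odd positions and double even positions (subtract 9 from any doubled value over 9):
  doubled (positions 2,4,...): 9 8 2 7 0 8 6 1 → sum 41
  kept (positions 1,3,...): 4 3 2 3 2 6 4 7 → sum 31
Total = 72.
72 mod 10 = 2, so the number is invalid.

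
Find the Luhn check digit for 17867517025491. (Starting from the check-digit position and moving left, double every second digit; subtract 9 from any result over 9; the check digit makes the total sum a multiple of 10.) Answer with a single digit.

1

Partial digits right→left: 1 9 4 5 2 0 7 1 5 7 6 8 7 1
Double every second digit counting from the check-digit position (so the 1st, 3rd, 5th, ... of the partial from the right).
  doubled (with −9 where >9): 2 8 4 5 1 3 5 → sum 28
  kept as-is: 9 5 0 1 7 8 1 → sum 31
Total = 28 + 31 = 59.
Check digit = (10 − (59 mod 10)) mod 10 = 1.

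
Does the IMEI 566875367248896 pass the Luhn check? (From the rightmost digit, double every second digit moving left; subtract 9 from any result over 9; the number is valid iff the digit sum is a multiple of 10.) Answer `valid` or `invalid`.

From the right, keep odd positions and double even positions (subtract 9 from any doubled value over 9):
  doubled (positions 2,4,...): 9 7 4 3 1 7 3 → sum 34
  kept (positions 1,3,...): 6 8 4 7 3 7 6 5 → sum 46
Total = 80.
80 mod 10 = 0, so the number is valid.

valid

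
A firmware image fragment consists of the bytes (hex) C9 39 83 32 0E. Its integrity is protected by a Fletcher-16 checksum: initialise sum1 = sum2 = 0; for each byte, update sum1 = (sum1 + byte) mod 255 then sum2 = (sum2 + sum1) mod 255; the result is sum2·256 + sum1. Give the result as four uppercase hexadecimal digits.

D2C6

Running sums (mod 255):
  after byte 0 (C9): sum1=201, sum2=201
  after byte 1 (39): sum1=3, sum2=204
  after byte 2 (83): sum1=134, sum2=83
  after byte 3 (32): sum1=184, sum2=12
  after byte 4 (0E): sum1=198, sum2=210
Checksum = sum2·256 + sum1 = 210·256 + 198 = 53958 = 0xD2C6.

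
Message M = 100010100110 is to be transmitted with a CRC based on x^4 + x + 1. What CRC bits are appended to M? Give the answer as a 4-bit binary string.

Append 4 zeros: 1000101001100000. Divide by 10011 (XOR where the leading bit is 1):
  pos 0: 10001 XOR 10011 = 00010
  pos 3: 10010 XOR 10011 = 00001
  pos 7: 10110 XOR 10011 = 00101
  pos 9: 10100 XOR 10011 = 00111
  pos 11: 11100 XOR 10011 = 01111
Remainder (last 4 bits) = 1111. This is the CRC / FCS.

1111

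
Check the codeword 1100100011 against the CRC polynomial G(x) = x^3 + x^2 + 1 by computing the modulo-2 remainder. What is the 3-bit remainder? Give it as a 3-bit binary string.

Modulo-2 division of 1100100011 by 1101:
  pos 0: 1100 XOR 1101 = 0001
  pos 3: 1100 XOR 1101 = 0001
  pos 6: 1011 XOR 1101 = 0110
Remainder = 110 (nonzero — an error is detected).

110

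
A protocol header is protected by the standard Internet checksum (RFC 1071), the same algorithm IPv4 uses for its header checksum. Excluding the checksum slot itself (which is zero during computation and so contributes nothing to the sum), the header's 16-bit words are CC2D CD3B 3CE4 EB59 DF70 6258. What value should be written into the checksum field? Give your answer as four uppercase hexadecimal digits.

One's-complement addition (fold any carry out of bit 15 back into bit 0):
  0xCC2D + 0xCD3B = 0x19968 → wrap carry → 0x9969
  0x9969 + 0x3CE4 = 0x0D64D
  0xD64D + 0xEB59 = 0x1C1A6 → wrap carry → 0xC1A7
  0xC1A7 + 0xDF70 = 0x1A117 → wrap carry → 0xA118
  0xA118 + 0x6258 = 0x10370 → wrap carry → 0x0371
One's-complement sum = 0x0371.
Checksum = ~0x0371 & 0xFFFF = 0xFC8E.

FC8E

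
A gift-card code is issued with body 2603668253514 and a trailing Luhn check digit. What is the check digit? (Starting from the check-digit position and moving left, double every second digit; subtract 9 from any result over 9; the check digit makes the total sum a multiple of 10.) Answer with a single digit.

Partial digits right→left: 4 1 5 3 5 2 8 6 6 3 0 6 2
Double every second digit counting from the check-digit position (so the 1st, 3rd, 5th, ... of the partial from the right).
  doubled (with −9 where >9): 8 1 1 7 3 0 4 → sum 24
  kept as-is: 1 3 2 6 3 6 → sum 21
Total = 24 + 21 = 45.
Check digit = (10 − (45 mod 10)) mod 10 = 5.

5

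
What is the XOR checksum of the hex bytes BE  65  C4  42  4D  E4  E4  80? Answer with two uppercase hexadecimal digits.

90

XOR the bytes together:
  start with 0xBE
  0xBE ⊕ 0x65 = 0xDB
  0xDB ⊕ 0xC4 = 0x1F
  0x1F ⊕ 0x42 = 0x5D
  0x5D ⊕ 0x4D = 0x10
  0x10 ⊕ 0xE4 = 0xF4
  0xF4 ⊕ 0xE4 = 0x10
  0x10 ⊕ 0x80 = 0x90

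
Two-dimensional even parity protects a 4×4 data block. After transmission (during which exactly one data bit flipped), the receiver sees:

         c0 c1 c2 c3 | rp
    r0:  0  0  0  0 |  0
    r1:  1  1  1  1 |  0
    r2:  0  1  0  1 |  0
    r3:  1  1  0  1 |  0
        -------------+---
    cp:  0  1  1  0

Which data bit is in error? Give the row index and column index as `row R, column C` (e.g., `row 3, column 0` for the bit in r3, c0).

Recompute each row's even parity and compare to rp:
  r0: data parity 0, sent rp 0 → ok
  r1: data parity 0, sent rp 0 → ok
  r2: data parity 0, sent rp 0 → ok
  r3: data parity 1, sent rp 0 → mismatch
Recompute each column's even parity and compare to cp:
  c0: data parity 0, sent cp 0 → ok
  c1: data parity 1, sent cp 1 → ok
  c2: data parity 1, sent cp 1 → ok
  c3: data parity 1, sent cp 0 → mismatch
Exactly one row (r3) and one column (c3) fail → the flipped bit is at their intersection.

row 3, column 3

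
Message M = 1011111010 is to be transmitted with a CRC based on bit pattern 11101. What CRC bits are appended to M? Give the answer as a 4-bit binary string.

Append 4 zeros: 10111110100000. Divide by 11101 (XOR where the leading bit is 1):
  pos 0: 10111 XOR 11101 = 01010
  pos 1: 10101 XOR 11101 = 01000
  pos 2: 10001 XOR 11101 = 01100
  pos 3: 11000 XOR 11101 = 00101
  pos 5: 10110 XOR 11101 = 01011
  pos 6: 10110 XOR 11101 = 01011
  pos 7: 10110 XOR 11101 = 01011
  pos 8: 10110 XOR 11101 = 01011
  pos 9: 10110 XOR 11101 = 01011
Remainder (last 4 bits) = 1011. This is the CRC / FCS.

1011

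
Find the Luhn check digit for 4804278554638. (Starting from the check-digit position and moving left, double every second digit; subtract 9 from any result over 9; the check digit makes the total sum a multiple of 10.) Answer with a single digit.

Partial digits right→left: 8 3 6 4 5 5 8 7 2 4 0 8 4
Double every second digit counting from the check-digit position (so the 1st, 3rd, 5th, ... of the partial from the right).
  doubled (with −9 where >9): 7 3 1 7 4 0 8 → sum 30
  kept as-is: 3 4 5 7 4 8 → sum 31
Total = 30 + 31 = 61.
Check digit = (10 − (61 mod 10)) mod 10 = 9.

9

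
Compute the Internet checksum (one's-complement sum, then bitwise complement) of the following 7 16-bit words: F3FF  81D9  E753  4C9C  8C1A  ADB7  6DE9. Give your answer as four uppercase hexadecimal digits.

One's-complement addition (fold any carry out of bit 15 back into bit 0):
  0xF3FF + 0x81D9 = 0x175D8 → wrap carry → 0x75D9
  0x75D9 + 0xE753 = 0x15D2C → wrap carry → 0x5D2D
  0x5D2D + 0x4C9C = 0x0A9C9
  0xA9C9 + 0x8C1A = 0x135E3 → wrap carry → 0x35E4
  0x35E4 + 0xADB7 = 0x0E39B
  0xE39B + 0x6DE9 = 0x15184 → wrap carry → 0x5185
One's-complement sum = 0x5185.
Checksum = ~0x5185 & 0xFFFF = 0xAE7A.

AE7A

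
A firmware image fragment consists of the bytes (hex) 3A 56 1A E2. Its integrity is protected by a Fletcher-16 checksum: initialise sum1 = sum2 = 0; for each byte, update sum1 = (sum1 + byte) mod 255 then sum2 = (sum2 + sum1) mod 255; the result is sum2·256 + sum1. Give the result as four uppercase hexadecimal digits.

Running sums (mod 255):
  after byte 0 (3A): sum1=58, sum2=58
  after byte 1 (56): sum1=144, sum2=202
  after byte 2 (1A): sum1=170, sum2=117
  after byte 3 (E2): sum1=141, sum2=3
Checksum = sum2·256 + sum1 = 3·256 + 141 = 909 = 0x038D.

038D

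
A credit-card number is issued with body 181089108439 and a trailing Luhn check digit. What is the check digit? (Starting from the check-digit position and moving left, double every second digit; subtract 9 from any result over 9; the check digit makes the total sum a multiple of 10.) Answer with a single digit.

5

Partial digits right→left: 9 3 4 8 0 1 9 8 0 1 8 1
Double every second digit counting from the check-digit position (so the 1st, 3rd, 5th, ... of the partial from the right).
  doubled (with −9 where >9): 9 8 0 9 0 7 → sum 33
  kept as-is: 3 8 1 8 1 1 → sum 22
Total = 33 + 22 = 55.
Check digit = (10 − (55 mod 10)) mod 10 = 5.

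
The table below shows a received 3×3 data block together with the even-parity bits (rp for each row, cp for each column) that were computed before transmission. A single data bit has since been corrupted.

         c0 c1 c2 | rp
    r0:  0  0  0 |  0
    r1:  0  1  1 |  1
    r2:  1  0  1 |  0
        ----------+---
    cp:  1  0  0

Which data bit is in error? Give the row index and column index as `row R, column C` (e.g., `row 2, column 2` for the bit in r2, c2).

Recompute each row's even parity and compare to rp:
  r0: data parity 0, sent rp 0 → ok
  r1: data parity 0, sent rp 1 → mismatch
  r2: data parity 0, sent rp 0 → ok
Recompute each column's even parity and compare to cp:
  c0: data parity 1, sent cp 1 → ok
  c1: data parity 1, sent cp 0 → mismatch
  c2: data parity 0, sent cp 0 → ok
Exactly one row (r1) and one column (c1) fail → the flipped bit is at their intersection.

row 1, column 1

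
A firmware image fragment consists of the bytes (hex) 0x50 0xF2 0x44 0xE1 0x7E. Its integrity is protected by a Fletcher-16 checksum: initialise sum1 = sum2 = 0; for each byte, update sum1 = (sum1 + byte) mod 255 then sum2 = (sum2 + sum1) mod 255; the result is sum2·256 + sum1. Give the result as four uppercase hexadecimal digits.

6CE7

Running sums (mod 255):
  after byte 0 (0x50): sum1=80, sum2=80
  after byte 1 (0xF2): sum1=67, sum2=147
  after byte 2 (0x44): sum1=135, sum2=27
  after byte 3 (0xE1): sum1=105, sum2=132
  after byte 4 (0x7E): sum1=231, sum2=108
Checksum = sum2·256 + sum1 = 108·256 + 231 = 27879 = 0x6CE7.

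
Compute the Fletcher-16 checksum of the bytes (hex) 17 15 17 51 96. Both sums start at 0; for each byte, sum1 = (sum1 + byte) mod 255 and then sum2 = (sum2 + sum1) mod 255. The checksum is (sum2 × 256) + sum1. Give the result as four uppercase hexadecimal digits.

462B

Running sums (mod 255):
  after byte 0 (17): sum1=23, sum2=23
  after byte 1 (15): sum1=44, sum2=67
  after byte 2 (17): sum1=67, sum2=134
  after byte 3 (51): sum1=148, sum2=27
  after byte 4 (96): sum1=43, sum2=70
Checksum = sum2·256 + sum1 = 70·256 + 43 = 17963 = 0x462B.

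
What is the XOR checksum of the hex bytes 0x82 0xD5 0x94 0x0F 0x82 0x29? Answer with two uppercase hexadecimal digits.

67

XOR the bytes together:
  start with 0x82
  0x82 ⊕ 0xD5 = 0x57
  0x57 ⊕ 0x94 = 0xC3
  0xC3 ⊕ 0x0F = 0xCC
  0xCC ⊕ 0x82 = 0x4E
  0x4E ⊕ 0x29 = 0x67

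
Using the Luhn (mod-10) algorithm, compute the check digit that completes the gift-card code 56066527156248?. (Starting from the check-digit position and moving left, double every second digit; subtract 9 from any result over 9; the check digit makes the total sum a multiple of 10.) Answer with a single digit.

2

Partial digits right→left: 8 4 2 6 5 1 7 2 5 6 6 0 6 5
Double every second digit counting from the check-digit position (so the 1st, 3rd, 5th, ... of the partial from the right).
  doubled (with −9 where >9): 7 4 1 5 1 3 3 → sum 24
  kept as-is: 4 6 1 2 6 0 5 → sum 24
Total = 24 + 24 = 48.
Check digit = (10 − (48 mod 10)) mod 10 = 2.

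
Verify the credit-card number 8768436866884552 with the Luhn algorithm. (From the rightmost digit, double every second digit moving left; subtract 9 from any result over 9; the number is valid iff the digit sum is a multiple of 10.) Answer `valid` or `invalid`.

invalid

From the right, keep odd positions and double even positions (subtract 9 from any doubled value over 9):
  doubled (positions 2,4,...): 1 8 7 3 3 8 3 7 → sum 40
  kept (positions 1,3,...): 2 5 8 6 8 3 8 7 → sum 47
Total = 87.
87 mod 10 = 7, so the number is invalid.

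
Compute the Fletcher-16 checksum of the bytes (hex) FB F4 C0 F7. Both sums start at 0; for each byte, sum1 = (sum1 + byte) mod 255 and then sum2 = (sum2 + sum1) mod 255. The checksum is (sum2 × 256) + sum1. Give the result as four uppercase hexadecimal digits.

48A9

Running sums (mod 255):
  after byte 0 (FB): sum1=251, sum2=251
  after byte 1 (F4): sum1=240, sum2=236
  after byte 2 (C0): sum1=177, sum2=158
  after byte 3 (F7): sum1=169, sum2=72
Checksum = sum2·256 + sum1 = 72·256 + 169 = 18601 = 0x48A9.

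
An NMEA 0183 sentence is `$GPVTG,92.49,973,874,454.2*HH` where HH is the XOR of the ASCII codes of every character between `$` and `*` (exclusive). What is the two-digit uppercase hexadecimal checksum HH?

55

XOR the ASCII codes of the payload characters:
  'G' = 0x47 → acc = 0x47
  'P' = 0x50 → acc = 0x17
  'V' = 0x56 → acc = 0x41
  'T' = 0x54 → acc = 0x15
  'G' = 0x47 → acc = 0x52
  ',' = 0x2C → acc = 0x7E
  '9' = 0x39 → acc = 0x47
  '2' = 0x32 → acc = 0x75
  '.' = 0x2E → acc = 0x5B
  '4' = 0x34 → acc = 0x6F
  '9' = 0x39 → acc = 0x56
  ',' = 0x2C → acc = 0x7A
  '9' = 0x39 → acc = 0x43
  '7' = 0x37 → acc = 0x74
  '3' = 0x33 → acc = 0x47
  ',' = 0x2C → acc = 0x6B
  '8' = 0x38 → acc = 0x53
  '7' = 0x37 → acc = 0x64
  '4' = 0x34 → acc = 0x50
  ',' = 0x2C → acc = 0x7C
  '4' = 0x34 → acc = 0x48
  '5' = 0x35 → acc = 0x7D
  '4' = 0x34 → acc = 0x49
  '.' = 0x2E → acc = 0x67
  '2' = 0x32 → acc = 0x55
Checksum = 0x55.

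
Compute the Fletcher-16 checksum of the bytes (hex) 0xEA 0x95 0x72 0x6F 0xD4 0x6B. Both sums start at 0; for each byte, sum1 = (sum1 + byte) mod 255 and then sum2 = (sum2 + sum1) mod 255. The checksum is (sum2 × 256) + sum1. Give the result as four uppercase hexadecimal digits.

Running sums (mod 255):
  after byte 0 (0xEA): sum1=234, sum2=234
  after byte 1 (0x95): sum1=128, sum2=107
  after byte 2 (0x72): sum1=242, sum2=94
  after byte 3 (0x6F): sum1=98, sum2=192
  after byte 4 (0xD4): sum1=55, sum2=247
  after byte 5 (0x6B): sum1=162, sum2=154
Checksum = sum2·256 + sum1 = 154·256 + 162 = 39586 = 0x9AA2.

9AA2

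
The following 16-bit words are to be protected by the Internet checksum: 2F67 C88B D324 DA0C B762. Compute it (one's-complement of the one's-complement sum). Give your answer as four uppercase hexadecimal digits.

A378

One's-complement addition (fold any carry out of bit 15 back into bit 0):
  0x2F67 + 0xC88B = 0x0F7F2
  0xF7F2 + 0xD324 = 0x1CB16 → wrap carry → 0xCB17
  0xCB17 + 0xDA0C = 0x1A523 → wrap carry → 0xA524
  0xA524 + 0xB762 = 0x15C86 → wrap carry → 0x5C87
One's-complement sum = 0x5C87.
Checksum = ~0x5C87 & 0xFFFF = 0xA378.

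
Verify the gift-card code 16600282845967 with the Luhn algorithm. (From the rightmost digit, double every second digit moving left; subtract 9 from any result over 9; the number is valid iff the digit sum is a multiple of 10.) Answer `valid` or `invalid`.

invalid

From the right, keep odd positions and double even positions (subtract 9 from any doubled value over 9):
  doubled (positions 2,4,...): 3 1 7 7 0 3 2 → sum 23
  kept (positions 1,3,...): 7 9 4 2 2 0 6 → sum 30
Total = 53.
53 mod 10 = 3, so the number is invalid.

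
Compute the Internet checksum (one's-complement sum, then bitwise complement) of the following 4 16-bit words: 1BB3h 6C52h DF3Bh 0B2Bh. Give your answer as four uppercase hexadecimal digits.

8D93

One's-complement addition (fold any carry out of bit 15 back into bit 0):
  0x1BB3 + 0x6C52 = 0x08805
  0x8805 + 0xDF3B = 0x16740 → wrap carry → 0x6741
  0x6741 + 0x0B2B = 0x0726C
One's-complement sum = 0x726C.
Checksum = ~0x726C & 0xFFFF = 0x8D93.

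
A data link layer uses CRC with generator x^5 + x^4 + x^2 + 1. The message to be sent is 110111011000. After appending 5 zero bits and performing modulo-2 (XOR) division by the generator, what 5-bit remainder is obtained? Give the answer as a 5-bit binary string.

Append 5 zeros: 11011101100000000. Divide by 110101 (XOR where the leading bit is 1):
  pos 0: 110111 XOR 110101 = 000010
  pos 4: 100110 XOR 110101 = 010011
  pos 5: 100110 XOR 110101 = 010011
  pos 6: 100110 XOR 110101 = 010011
  pos 7: 100110 XOR 110101 = 010011
  pos 8: 100110 XOR 110101 = 010011
  pos 9: 100110 XOR 110101 = 010011
  pos 10: 100110 XOR 110101 = 010011
  pos 11: 100110 XOR 110101 = 010011
Remainder (last 5 bits) = 10011. This is the CRC / FCS.

10011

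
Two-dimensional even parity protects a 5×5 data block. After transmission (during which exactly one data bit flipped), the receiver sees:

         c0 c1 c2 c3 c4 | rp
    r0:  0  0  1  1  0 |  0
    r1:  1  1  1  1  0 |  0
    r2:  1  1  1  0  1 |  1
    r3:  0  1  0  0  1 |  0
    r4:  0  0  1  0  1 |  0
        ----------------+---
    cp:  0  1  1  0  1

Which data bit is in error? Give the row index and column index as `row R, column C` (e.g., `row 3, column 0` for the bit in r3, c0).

row 2, column 2

Recompute each row's even parity and compare to rp:
  r0: data parity 0, sent rp 0 → ok
  r1: data parity 0, sent rp 0 → ok
  r2: data parity 0, sent rp 1 → mismatch
  r3: data parity 0, sent rp 0 → ok
  r4: data parity 0, sent rp 0 → ok
Recompute each column's even parity and compare to cp:
  c0: data parity 0, sent cp 0 → ok
  c1: data parity 1, sent cp 1 → ok
  c2: data parity 0, sent cp 1 → mismatch
  c3: data parity 0, sent cp 0 → ok
  c4: data parity 1, sent cp 1 → ok
Exactly one row (r2) and one column (c2) fail → the flipped bit is at their intersection.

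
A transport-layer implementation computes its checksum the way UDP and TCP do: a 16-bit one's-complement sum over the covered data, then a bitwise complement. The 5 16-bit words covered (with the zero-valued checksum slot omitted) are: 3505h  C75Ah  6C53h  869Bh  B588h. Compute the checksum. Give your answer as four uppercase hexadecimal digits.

One's-complement addition (fold any carry out of bit 15 back into bit 0):
  0x3505 + 0xC75A = 0x0FC5F
  0xFC5F + 0x6C53 = 0x168B2 → wrap carry → 0x68B3
  0x68B3 + 0x869B = 0x0EF4E
  0xEF4E + 0xB588 = 0x1A4D6 → wrap carry → 0xA4D7
One's-complement sum = 0xA4D7.
Checksum = ~0xA4D7 & 0xFFFF = 0x5B28.

5B28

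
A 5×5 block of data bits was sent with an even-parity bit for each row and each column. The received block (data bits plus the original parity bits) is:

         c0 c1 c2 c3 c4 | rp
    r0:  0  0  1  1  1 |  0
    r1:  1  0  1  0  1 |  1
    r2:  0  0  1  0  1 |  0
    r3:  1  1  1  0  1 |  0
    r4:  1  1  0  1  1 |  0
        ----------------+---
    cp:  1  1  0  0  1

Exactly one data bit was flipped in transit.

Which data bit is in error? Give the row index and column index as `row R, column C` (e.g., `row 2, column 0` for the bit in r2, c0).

row 0, column 1

Recompute each row's even parity and compare to rp:
  r0: data parity 1, sent rp 0 → mismatch
  r1: data parity 1, sent rp 1 → ok
  r2: data parity 0, sent rp 0 → ok
  r3: data parity 0, sent rp 0 → ok
  r4: data parity 0, sent rp 0 → ok
Recompute each column's even parity and compare to cp:
  c0: data parity 1, sent cp 1 → ok
  c1: data parity 0, sent cp 1 → mismatch
  c2: data parity 0, sent cp 0 → ok
  c3: data parity 0, sent cp 0 → ok
  c4: data parity 1, sent cp 1 → ok
Exactly one row (r0) and one column (c1) fail → the flipped bit is at their intersection.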